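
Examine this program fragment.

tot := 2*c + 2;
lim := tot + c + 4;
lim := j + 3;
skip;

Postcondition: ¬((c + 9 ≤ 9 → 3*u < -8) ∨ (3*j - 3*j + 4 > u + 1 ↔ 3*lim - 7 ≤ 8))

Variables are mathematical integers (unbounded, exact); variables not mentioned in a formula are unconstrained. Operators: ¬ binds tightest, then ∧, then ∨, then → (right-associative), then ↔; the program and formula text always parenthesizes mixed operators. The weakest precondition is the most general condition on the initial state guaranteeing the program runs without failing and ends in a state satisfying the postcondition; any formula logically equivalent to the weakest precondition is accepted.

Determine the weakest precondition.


Working backward. After the program, the postcondition ¬((c + 9 ≤ 9 → 3*u < -8) ∨ (3*j - 3*j + 4 > u + 1 ↔ 3*lim - 7 ≤ 8)) must hold; in canonical form it is ¬((c ≤ 0 → 3*u < -8) ∨ (u < 3 ↔ 3*lim ≤ 15)).
Before skip: ¬((c ≤ 0 → 3*u < -8) ∨ (u < 3 ↔ 3*lim ≤ 15))
Before lim := j + 3: ¬((c ≤ 0 → 3*u < -8) ∨ (u < 3 ↔ 3*j ≤ 6))
Before lim := tot + c + 4: ¬((c ≤ 0 → 3*u < -8) ∨ (u < 3 ↔ 3*j ≤ 6))
Before tot := 2*c + 2: ¬((c ≤ 0 → 3*u < -8) ∨ (u < 3 ↔ 3*j ≤ 6))
Answer: WP = ¬((c ≤ 0 → 3*u < -8) ∨ (u < 3 ↔ 3*j ≤ 6))


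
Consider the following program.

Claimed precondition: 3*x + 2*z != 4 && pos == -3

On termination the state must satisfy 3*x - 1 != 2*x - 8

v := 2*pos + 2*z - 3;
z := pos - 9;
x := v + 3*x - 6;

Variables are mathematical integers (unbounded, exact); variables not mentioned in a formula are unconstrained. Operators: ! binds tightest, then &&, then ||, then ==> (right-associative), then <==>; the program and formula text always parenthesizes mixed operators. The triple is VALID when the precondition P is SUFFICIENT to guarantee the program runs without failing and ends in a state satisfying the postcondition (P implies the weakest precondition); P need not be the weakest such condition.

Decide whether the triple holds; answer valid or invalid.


Working backward. After the program, the postcondition 3*x - 1 != 2*x - 8 must hold; in canonical form it is x != -7.
Before x := v + 3*x - 6: v + 3*x != -1
Before z := pos - 9: v + 3*x != -1
Before v := 2*pos + 2*z - 3: 2*pos + 3*x + 2*z != 2
The weakest precondition is 2*pos + 3*x + 2*z != 2.
Check whether 3*x + 2*z != 4 && pos == -3 implies it.
Countermodel: at the initial state pos = -3, x = 4, z = -2, the precondition holds but the weakest precondition fails.
Answer: invalid


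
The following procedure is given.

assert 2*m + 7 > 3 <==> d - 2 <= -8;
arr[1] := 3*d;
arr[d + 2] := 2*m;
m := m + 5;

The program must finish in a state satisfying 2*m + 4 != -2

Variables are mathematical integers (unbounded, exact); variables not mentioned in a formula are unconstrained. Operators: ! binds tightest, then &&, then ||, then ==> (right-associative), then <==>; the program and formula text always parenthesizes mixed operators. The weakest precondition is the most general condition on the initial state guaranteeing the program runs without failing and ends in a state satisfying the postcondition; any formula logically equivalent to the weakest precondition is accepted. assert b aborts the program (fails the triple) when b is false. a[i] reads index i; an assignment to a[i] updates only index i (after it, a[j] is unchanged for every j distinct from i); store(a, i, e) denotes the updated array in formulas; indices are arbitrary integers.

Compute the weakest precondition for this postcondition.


Working backward. After the program, the postcondition 2*m + 4 != -2 must hold; in canonical form it is 2*m != -6.
Before m := m + 5: 2*m != -16
Before arr[d + 2] := 2*m: 2*m != -16
Before arr[1] := 3*d: 2*m != -16
Before assert 2*m + 7 > 3 <==> d - 2 <= -8: (2*m > -4 <==> d <= -6) && 2*m != -16
Answer: WP = (2*m > -4 <==> d <= -6) && 2*m != -16


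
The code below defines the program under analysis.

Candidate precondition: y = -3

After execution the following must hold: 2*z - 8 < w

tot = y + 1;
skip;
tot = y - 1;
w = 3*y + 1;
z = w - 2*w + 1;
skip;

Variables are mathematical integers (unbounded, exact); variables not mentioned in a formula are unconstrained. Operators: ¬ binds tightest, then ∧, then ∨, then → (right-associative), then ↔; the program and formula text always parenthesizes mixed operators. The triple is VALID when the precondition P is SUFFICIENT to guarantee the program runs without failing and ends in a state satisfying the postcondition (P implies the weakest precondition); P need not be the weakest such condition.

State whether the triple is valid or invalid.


Working backward. After the program, the postcondition 2*z - 8 < w must hold; in canonical form it is 2*z < w + 8.
Before skip: 2*z < w + 8
Before z := w - 2*w + 1: 3*w > -6
Before w := 3*y + 1: 9*y > -9
Before tot := y - 1: 9*y > -9
Before skip: 9*y > -9
Before tot := y + 1: 9*y > -9
The weakest precondition is 9*y > -9.
Check whether y = -3 implies it.
Countermodel: at the initial state y = -3, the precondition holds but the weakest precondition fails.
Answer: invalid


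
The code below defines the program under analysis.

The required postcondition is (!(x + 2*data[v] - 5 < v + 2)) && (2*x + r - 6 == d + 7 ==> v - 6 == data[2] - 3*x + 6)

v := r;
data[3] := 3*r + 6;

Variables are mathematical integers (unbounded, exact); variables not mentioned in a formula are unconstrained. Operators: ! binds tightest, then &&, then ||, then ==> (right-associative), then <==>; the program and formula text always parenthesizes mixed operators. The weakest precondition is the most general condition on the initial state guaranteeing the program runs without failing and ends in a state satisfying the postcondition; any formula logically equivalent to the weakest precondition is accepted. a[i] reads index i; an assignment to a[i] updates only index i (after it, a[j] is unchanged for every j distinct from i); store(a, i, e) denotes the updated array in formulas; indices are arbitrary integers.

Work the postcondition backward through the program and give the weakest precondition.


Working backward. After the program, the postcondition (!(x + 2*data[v] - 5 < v + 2)) && (2*x + r - 6 == d + 7 ==> v - 6 == data[2] - 3*x + 6) must hold; in canonical form it is (!(2*data[v] + x < v + 7)) && (r + 2*x == d + 13 ==> v + 3*x == data[2] + 12).
Before data[3] := 3*r + 6: (!(2*store(data, 3, 3*r + 6)[v] + x < v + 7)) && (r + 2*x == d + 13 ==> v + 3*x == data[2] + 12)
Before v := r: (!(2*store(data, 3, 3*r + 6)[r] + x < r + 7)) && (r + 2*x == d + 13 ==> r + 3*x == data[2] + 12)
Answer: WP = (!(2*store(data, 3, 3*r + 6)[r] + x < r + 7)) && (r + 2*x == d + 13 ==> r + 3*x == data[2] + 12)


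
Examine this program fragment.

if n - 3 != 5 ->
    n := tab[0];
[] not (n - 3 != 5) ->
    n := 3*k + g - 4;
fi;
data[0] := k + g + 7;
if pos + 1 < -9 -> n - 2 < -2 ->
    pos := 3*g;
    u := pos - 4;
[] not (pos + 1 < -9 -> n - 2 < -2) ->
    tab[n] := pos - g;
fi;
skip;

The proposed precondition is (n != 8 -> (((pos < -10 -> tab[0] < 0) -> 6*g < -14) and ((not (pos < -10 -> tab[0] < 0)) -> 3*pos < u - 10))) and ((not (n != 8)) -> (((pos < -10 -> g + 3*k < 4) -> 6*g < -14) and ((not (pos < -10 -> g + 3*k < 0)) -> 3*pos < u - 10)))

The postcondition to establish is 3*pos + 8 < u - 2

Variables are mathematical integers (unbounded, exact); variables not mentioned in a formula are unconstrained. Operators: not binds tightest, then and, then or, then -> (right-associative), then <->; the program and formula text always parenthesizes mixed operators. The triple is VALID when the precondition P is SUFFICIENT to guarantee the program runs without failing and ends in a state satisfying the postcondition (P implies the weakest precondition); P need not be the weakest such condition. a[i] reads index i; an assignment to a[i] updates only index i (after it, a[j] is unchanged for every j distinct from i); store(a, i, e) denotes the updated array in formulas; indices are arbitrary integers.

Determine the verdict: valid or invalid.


Working backward. After the program, the postcondition 3*pos + 8 < u - 2 must hold; in canonical form it is 3*pos < u - 10.
Before skip: 3*pos < u - 10
Then branch requires 6*g < -14; else branch requires 3*pos < u - 10.
Before the if: ((pos < -10 -> n < 0) -> 6*g < -14) and ((not (pos < -10 -> n < 0)) -> 3*pos < u - 10)
Before data[0] := k + g + 7: ((pos < -10 -> n < 0) -> 6*g < -14) and ((not (pos < -10 -> n < 0)) -> 3*pos < u - 10)
Then branch requires ((pos < -10 -> tab[0] < 0) -> 6*g < -14) and ((not (pos < -10 -> tab[0] < 0)) -> 3*pos < u - 10); else branch requires ((pos < -10 -> g + 3*k < 4) -> 6*g < -14) and ((not (pos < -10 -> g + 3*k < 4)) -> 3*pos < u - 10).
Before the if: (n != 8 -> (((pos < -10 -> tab[0] < 0) -> 6*g < -14) and ((not (pos < -10 -> tab[0] < 0)) -> 3*pos < u - 10))) and ((not (n != 8)) -> (((pos < -10 -> g + 3*k < 4) -> 6*g < -14) and ((not (pos < -10 -> g + 3*k < 4)) -> 3*pos < u - 10)))
The weakest precondition is (n != 8 -> (((pos < -10 -> tab[0] < 0) -> 6*g < -14) and ((not (pos < -10 -> tab[0] < 0)) -> 3*pos < u - 10))) and ((not (n != 8)) -> (((pos < -10 -> g + 3*k < 4) -> 6*g < -14) and ((not (pos < -10 -> g + 3*k < 4)) -> 3*pos < u - 10))).
Check whether (n != 8 -> (((pos < -10 -> tab[0] < 0) -> 6*g < -14) and ((not (pos < -10 -> tab[0] < 0)) -> 3*pos < u - 10))) and ((not (n != 8)) -> (((pos < -10 -> g + 3*k < 4) -> 6*g < -14) and ((not (pos < -10 -> g + 3*k < 0)) -> 3*pos < u - 10))) implies it.
Every state satisfying the precondition satisfies the weakest precondition: the implication holds.
Answer: valid


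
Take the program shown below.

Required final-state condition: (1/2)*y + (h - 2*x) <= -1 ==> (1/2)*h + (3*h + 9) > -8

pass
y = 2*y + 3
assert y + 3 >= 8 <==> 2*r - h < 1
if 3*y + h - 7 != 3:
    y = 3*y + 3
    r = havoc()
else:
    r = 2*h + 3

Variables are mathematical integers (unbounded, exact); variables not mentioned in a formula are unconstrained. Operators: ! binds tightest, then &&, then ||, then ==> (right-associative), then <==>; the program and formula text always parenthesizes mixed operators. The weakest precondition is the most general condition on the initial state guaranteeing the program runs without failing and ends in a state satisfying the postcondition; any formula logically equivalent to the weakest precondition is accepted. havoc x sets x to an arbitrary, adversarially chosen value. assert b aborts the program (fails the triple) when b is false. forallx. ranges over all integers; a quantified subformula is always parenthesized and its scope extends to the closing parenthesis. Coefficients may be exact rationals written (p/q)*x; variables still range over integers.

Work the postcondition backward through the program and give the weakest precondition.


Working backward. After the program, the postcondition (1/2)*y + (h - 2*x) <= -1 ==> (1/2)*h + (3*h + 9) > -8 must hold; in canonical form it is h + (1/2)*y <= 2*x - 1 ==> (7/2)*h > -17.
Then branch requires h + (3/2)*y <= 2*x - 5/2 ==> (7/2)*h > -17; else branch requires h + (1/2)*y <= 2*x - 1 ==> (7/2)*h > -17.
Before the if: (h + 3*y != 10 ==> (h + (3/2)*y <= 2*x - 5/2 ==> (7/2)*h > -17)) && ((!(h + 3*y != 10)) ==> (h + (1/2)*y <= 2*x - 1 ==> (7/2)*h > -17))
Before assert y + 3 >= 8 <==> 2*r - h < 1: (y >= 5 <==> 2*r < h + 1) && (h + 3*y != 10 ==> (h + (3/2)*y <= 2*x - 5/2 ==> (7/2)*h > -17)) && ((!(h + 3*y != 10)) ==> (h + (1/2)*y <= 2*x - 1 ==> (7/2)*h > -17))
Before y := 2*y + 3: (2*y >= 2 <==> 2*r < h + 1) && (h + 6*y != 1 ==> (h + 3*y <= 2*x - 7 ==> (7/2)*h > -17)) && ((!(h + 6*y != 1)) ==> (h + y <= 2*x - 5/2 ==> (7/2)*h > -17))
Before skip: (2*y >= 2 <==> 2*r < h + 1) && (h + 6*y != 1 ==> (h + 3*y <= 2*x - 7 ==> (7/2)*h > -17)) && ((!(h + 6*y != 1)) ==> (h + y <= 2*x - 5/2 ==> (7/2)*h > -17))
Answer: WP = (2*y >= 2 <==> 2*r < h + 1) && (h + 6*y != 1 ==> (h + 3*y <= 2*x - 7 ==> (7/2)*h > -17)) && ((!(h + 6*y != 1)) ==> (h + y <= 2*x - 5/2 ==> (7/2)*h > -17))


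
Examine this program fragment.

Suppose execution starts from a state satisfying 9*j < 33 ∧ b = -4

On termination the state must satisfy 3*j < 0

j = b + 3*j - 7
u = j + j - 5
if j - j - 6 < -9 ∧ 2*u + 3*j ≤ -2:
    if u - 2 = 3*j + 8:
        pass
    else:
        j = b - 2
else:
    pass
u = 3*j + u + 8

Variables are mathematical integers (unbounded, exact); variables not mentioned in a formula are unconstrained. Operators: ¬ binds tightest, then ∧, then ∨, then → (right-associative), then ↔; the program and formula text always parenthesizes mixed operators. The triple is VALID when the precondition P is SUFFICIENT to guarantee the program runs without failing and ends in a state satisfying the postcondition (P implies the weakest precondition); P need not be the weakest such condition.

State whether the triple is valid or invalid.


Working backward. After the program, 3*j < 0 must hold.
Before u := 3*j + u + 8: 3*j < 0
Then branch requires (u = 3*j + 10 → 3*j < 0) ∧ ((¬(u = 3*j + 10)) → 3*b < 6); else branch requires 3*j < 0.
Before the if: 3*j < 0
Before u := j + j - 5: 3*j < 0
Before j := b + 3*j - 7: 3*b + 9*j < 21
The weakest precondition is 3*b + 9*j < 21.
Check whether 9*j < 33 ∧ b = -4 implies it.
Every state satisfying the precondition satisfies the weakest precondition: the implication holds.
Answer: valid


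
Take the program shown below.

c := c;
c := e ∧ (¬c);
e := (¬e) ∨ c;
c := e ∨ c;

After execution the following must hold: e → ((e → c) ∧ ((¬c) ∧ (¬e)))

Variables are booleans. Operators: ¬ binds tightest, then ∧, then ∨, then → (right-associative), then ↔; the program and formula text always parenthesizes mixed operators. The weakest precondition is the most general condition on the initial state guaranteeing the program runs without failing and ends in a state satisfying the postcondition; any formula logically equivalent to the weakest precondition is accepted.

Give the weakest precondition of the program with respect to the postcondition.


Working backward. After the program, the postcondition e → ((e → c) ∧ ((¬c) ∧ (¬e))) must hold; in canonical form it is e → ((e → c) ∧ (¬c) ∧ (¬e)).
Before c := e ∨ c: e → ((e → (e ∨ c)) ∧ (¬(e ∨ c)) ∧ (¬e))
Before e := (¬e) ∨ c: ((¬e) ∨ c) → (¬((¬e) ∨ c))
Before c := e ∧ (¬c): ((¬e) ∨ (e ∧ (¬c))) → (¬((¬e) ∨ (e ∧ (¬c))))
Before c := c: ((¬e) ∨ (e ∧ (¬c))) → (¬((¬e) ∨ (e ∧ (¬c))))
Answer: WP = ((¬e) ∨ (e ∧ (¬c))) → (¬((¬e) ∨ (e ∧ (¬c))))


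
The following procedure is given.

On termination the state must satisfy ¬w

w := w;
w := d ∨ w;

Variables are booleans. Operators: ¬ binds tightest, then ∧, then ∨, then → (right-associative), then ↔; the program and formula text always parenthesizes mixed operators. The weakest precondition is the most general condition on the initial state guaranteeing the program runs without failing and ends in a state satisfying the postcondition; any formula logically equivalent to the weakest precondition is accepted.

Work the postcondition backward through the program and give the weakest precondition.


Working backward. After the program, ¬w must hold.
Before w := d ∨ w: ¬(d ∨ w)
Before w := w: ¬(d ∨ w)
Answer: WP = ¬(d ∨ w)


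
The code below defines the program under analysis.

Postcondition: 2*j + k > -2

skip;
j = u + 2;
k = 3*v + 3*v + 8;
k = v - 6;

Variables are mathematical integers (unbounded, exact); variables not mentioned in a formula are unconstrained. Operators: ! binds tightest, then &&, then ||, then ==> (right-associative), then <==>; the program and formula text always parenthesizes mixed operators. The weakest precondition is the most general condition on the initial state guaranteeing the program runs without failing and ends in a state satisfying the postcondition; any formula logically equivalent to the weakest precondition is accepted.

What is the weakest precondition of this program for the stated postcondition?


Working backward. After the program, 2*j + k > -2 must hold.
Before k := v - 6: 2*j + v > 4
Before k := 3*v + 3*v + 8: 2*j + v > 4
Before j := u + 2: 2*u + v > 0
Before skip: 2*u + v > 0
Answer: WP = 2*u + v > 0


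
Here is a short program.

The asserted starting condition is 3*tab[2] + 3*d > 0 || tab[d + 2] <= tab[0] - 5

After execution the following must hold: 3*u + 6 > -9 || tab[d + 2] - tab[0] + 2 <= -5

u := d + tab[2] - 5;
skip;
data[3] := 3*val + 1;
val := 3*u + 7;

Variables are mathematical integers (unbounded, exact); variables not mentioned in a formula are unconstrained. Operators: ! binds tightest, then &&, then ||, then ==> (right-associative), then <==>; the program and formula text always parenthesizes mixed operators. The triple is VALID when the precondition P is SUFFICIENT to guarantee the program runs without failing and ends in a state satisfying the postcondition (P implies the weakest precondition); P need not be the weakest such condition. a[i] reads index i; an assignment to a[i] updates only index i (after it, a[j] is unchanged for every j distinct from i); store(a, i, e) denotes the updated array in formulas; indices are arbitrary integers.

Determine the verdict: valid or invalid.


Working backward. After the program, the postcondition 3*u + 6 > -9 || tab[d + 2] - tab[0] + 2 <= -5 must hold; in canonical form it is 3*u > -15 || tab[d + 2] <= tab[0] - 7.
Before val := 3*u + 7: 3*u > -15 || tab[d + 2] <= tab[0] - 7
Before data[3] := 3*val + 1: 3*u > -15 || tab[d + 2] <= tab[0] - 7
Before skip: 3*u > -15 || tab[d + 2] <= tab[0] - 7
Before u := d + tab[2] - 5: 3*tab[2] + 3*d > 0 || tab[d + 2] <= tab[0] - 7
The weakest precondition is 3*tab[2] + 3*d > 0 || tab[d + 2] <= tab[0] - 7.
Check whether 3*tab[2] + 3*d > 0 || tab[d + 2] <= tab[0] - 5 implies it.
Countermodel: at the initial state d = -7040, tab = {[-7038] = 15210, [0] = 15215, [2] = -15521, elsewhere 15215}, the precondition holds but the weakest precondition fails.
Answer: invalid


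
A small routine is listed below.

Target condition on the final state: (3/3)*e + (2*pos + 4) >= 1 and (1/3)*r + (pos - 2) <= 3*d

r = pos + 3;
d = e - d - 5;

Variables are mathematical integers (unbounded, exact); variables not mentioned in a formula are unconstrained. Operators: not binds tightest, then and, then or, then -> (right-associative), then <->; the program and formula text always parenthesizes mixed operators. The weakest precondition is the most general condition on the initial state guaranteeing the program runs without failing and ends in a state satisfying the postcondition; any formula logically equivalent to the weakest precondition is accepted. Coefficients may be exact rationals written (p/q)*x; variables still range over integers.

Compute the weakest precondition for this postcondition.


Working backward. After the program, the postcondition (3/3)*e + (2*pos + 4) >= 1 and (1/3)*r + (pos - 2) <= 3*d must hold; in canonical form it is e + 2*pos >= -3 and pos + (1/3)*r <= 3*d + 2.
Before d := e - d - 5: e + 2*pos >= -3 and 3*d + pos + (1/3)*r <= 3*e - 13
Before r := pos + 3: e + 2*pos >= -3 and 3*d + (4/3)*pos <= 3*e - 14
Answer: WP = e + 2*pos >= -3 and 3*d + (4/3)*pos <= 3*e - 14


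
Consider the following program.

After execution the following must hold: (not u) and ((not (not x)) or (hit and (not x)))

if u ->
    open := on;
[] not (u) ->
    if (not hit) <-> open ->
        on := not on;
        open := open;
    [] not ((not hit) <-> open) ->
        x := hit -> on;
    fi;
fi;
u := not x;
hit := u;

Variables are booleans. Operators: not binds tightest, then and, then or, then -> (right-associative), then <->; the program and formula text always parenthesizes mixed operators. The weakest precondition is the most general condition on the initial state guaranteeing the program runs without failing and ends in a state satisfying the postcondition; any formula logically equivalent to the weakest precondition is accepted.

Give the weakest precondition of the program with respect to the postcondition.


Working backward. After the program, the postcondition (not u) and ((not (not x)) or (hit and (not x))) must hold; in canonical form it is (not u) and (x or (hit and (not x))).
Before hit := u: (not u) and (x or (u and (not x)))
Before u := not x: x
Then branch requires x; else branch requires (((not hit) <-> open) -> x) and ((not ((not hit) <-> open)) -> (hit -> on)).
Before the if: (u -> x) and ((not u) -> ((((not hit) <-> open) -> x) and ((not ((not hit) <-> open)) -> (hit -> on))))
Answer: WP = (u -> x) and ((not u) -> ((((not hit) <-> open) -> x) and ((not ((not hit) <-> open)) -> (hit -> on))))


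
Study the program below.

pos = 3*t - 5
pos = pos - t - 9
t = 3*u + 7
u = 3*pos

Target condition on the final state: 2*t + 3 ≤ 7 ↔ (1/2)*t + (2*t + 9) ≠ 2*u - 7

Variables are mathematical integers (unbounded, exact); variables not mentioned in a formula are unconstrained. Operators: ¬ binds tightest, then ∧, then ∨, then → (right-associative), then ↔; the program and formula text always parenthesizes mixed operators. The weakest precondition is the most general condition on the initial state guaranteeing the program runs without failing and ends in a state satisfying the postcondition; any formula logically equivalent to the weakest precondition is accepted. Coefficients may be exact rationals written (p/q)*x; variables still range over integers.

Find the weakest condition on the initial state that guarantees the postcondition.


Working backward. After the program, the postcondition 2*t + 3 ≤ 7 ↔ (1/2)*t + (2*t + 9) ≠ 2*u - 7 must hold; in canonical form it is 2*t ≤ 4 ↔ (5/2)*t ≠ 2*u - 16.
Before u := 3*pos: 2*t ≤ 4 ↔ (5/2)*t ≠ 6*pos - 16
Before t := 3*u + 7: 6*u ≤ -10 ↔ (15/2)*u ≠ 6*pos - 67/2
Before pos := pos - t - 9: 6*u ≤ -10 ↔ 6*t + (15/2)*u ≠ 6*pos - 175/2
Before pos := 3*t - 5: 6*u ≤ -10 ↔ (15/2)*u ≠ 12*t - 235/2
Answer: WP = 6*u ≤ -10 ↔ (15/2)*u ≠ 12*t - 235/2


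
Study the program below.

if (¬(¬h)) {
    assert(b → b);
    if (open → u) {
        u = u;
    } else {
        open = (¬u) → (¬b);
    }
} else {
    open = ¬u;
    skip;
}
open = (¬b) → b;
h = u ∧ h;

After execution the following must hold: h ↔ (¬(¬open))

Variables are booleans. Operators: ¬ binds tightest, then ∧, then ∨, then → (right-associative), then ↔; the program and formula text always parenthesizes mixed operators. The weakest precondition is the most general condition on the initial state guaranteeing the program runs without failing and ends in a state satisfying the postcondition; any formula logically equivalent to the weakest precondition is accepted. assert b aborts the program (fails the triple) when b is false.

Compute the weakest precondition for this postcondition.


Working backward. After the program, the postcondition h ↔ (¬(¬open)) must hold; in canonical form it is h ↔ open.
Before h := u ∧ h: (u ∧ h) ↔ open
Before open := (¬b) → b: (u ∧ h) ↔ ((¬b) → b)
Then branch requires ((open → u) → ((u ∧ h) ↔ ((¬b) → b))) ∧ ((¬(open → u)) → ((u ∧ h) ↔ ((¬b) → b))); else branch requires (u ∧ h) ↔ ((¬b) → b).
Before the if: (h → (((open → u) → ((u ∧ h) ↔ ((¬b) → b))) ∧ ((¬(open → u)) → ((u ∧ h) ↔ ((¬b) → b))))) ∧ ((¬h) → ((u ∧ h) ↔ ((¬b) → b)))
Answer: WP = (h → (((open → u) → ((u ∧ h) ↔ ((¬b) → b))) ∧ ((¬(open → u)) → ((u ∧ h) ↔ ((¬b) → b))))) ∧ ((¬h) → ((u ∧ h) ↔ ((¬b) → b)))


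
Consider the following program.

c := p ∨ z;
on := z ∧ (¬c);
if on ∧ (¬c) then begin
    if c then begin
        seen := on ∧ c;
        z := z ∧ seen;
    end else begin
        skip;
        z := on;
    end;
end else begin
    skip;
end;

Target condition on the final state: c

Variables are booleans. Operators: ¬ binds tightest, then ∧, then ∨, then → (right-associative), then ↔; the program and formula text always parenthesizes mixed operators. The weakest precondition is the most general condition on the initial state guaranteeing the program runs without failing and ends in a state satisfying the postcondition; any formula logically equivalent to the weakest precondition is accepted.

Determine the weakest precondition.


Working backward. After the program, c must hold.
Then branch requires (¬c) → c; else branch requires c.
Before the if: ((on ∧ (¬c)) → ((¬c) → c)) ∧ ((¬(on ∧ (¬c))) → c)
Before on := z ∧ (¬c): ((z ∧ (¬c)) → ((¬c) → c)) ∧ ((¬(z ∧ (¬c))) → c)
Before c := p ∨ z: ((z ∧ (¬(p ∨ z))) → ((¬(p ∨ z)) → (p ∨ z))) ∧ ((¬(z ∧ (¬(p ∨ z)))) → (p ∨ z))
Answer: WP = ((z ∧ (¬(p ∨ z))) → ((¬(p ∨ z)) → (p ∨ z))) ∧ ((¬(z ∧ (¬(p ∨ z)))) → (p ∨ z))


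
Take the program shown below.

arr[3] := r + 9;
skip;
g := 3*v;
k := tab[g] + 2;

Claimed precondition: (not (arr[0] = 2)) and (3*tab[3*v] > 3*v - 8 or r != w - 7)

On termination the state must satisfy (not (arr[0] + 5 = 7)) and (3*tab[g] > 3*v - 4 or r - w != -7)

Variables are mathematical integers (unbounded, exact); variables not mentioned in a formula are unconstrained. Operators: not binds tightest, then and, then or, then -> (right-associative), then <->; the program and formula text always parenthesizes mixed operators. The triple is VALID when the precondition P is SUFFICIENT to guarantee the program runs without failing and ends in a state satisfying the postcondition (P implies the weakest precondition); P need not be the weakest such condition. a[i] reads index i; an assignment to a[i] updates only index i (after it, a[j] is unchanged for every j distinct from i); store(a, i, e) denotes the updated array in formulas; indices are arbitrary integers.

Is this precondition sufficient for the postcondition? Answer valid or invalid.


Working backward. After the program, the postcondition (not (arr[0] + 5 = 7)) and (3*tab[g] > 3*v - 4 or r - w != -7) must hold; in canonical form it is (not (arr[0] = 2)) and (3*tab[g] > 3*v - 4 or r != w - 7).
Before k := tab[g] + 2: (not (arr[0] = 2)) and (3*tab[g] > 3*v - 4 or r != w - 7)
Before g := 3*v: (not (arr[0] = 2)) and (3*tab[3*v] > 3*v - 4 or r != w - 7)
Before skip: (not (arr[0] = 2)) and (3*tab[3*v] > 3*v - 4 or r != w - 7)
Before arr[3] := r + 9: (not (arr[0] = 2)) and (3*tab[3*v] > 3*v - 4 or r != w - 7)
The weakest precondition is (not (arr[0] = 2)) and (3*tab[3*v] > 3*v - 4 or r != w - 7).
Check whether (not (arr[0] = 2)) and (3*tab[3*v] > 3*v - 8 or r != w - 7) implies it.
Countermodel: at the initial state arr = {[0] = 3, elsewhere 3}, r = 0, tab = {[0] = -2, elsewhere -2}, v = 0, w = 7, the precondition holds but the weakest precondition fails.
Answer: invalid


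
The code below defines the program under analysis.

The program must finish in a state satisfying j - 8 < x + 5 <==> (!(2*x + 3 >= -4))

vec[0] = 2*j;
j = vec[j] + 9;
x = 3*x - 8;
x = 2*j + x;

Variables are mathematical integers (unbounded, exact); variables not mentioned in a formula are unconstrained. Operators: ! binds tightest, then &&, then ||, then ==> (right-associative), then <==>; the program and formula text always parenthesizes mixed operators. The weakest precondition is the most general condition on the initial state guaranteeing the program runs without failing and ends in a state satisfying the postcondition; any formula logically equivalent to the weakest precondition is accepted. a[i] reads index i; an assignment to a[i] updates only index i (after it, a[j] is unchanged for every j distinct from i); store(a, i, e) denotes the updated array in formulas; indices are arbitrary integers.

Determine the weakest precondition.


Working backward. After the program, the postcondition j - 8 < x + 5 <==> (!(2*x + 3 >= -4)) must hold; in canonical form it is j < x + 13 <==> (!(2*x >= -7)).
Before x := 2*j + x: j + x > -13 <==> (!(4*j + 2*x >= -7))
Before x := 3*x - 8: j + 3*x > -5 <==> (!(4*j + 6*x >= 9))
Before j := vec[j] + 9: vec[j] + 3*x > -14 <==> (!(4*vec[j] + 6*x >= -27))
Before vec[0] := 2*j: store(vec, 0, 2*j)[j] + 3*x > -14 <==> (!(4*store(vec, 0, 2*j)[j] + 6*x >= -27))
Answer: WP = store(vec, 0, 2*j)[j] + 3*x > -14 <==> (!(4*store(vec, 0, 2*j)[j] + 6*x >= -27))


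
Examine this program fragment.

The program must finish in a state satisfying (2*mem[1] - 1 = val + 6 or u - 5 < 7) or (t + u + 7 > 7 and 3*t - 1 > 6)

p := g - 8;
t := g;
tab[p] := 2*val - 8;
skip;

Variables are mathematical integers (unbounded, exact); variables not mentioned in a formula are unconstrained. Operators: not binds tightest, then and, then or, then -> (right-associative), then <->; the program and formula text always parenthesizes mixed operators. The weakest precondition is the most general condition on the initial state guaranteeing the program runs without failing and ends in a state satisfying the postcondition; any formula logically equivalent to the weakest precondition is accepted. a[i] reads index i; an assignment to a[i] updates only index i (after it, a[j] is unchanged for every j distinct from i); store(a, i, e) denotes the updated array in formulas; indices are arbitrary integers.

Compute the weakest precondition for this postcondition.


Working backward. After the program, the postcondition (2*mem[1] - 1 = val + 6 or u - 5 < 7) or (t + u + 7 > 7 and 3*t - 1 > 6) must hold; in canonical form it is 2*mem[1] = val + 7 or u < 12 or (t + u > 0 and 3*t > 7).
Before skip: 2*mem[1] = val + 7 or u < 12 or (t + u > 0 and 3*t > 7)
Before tab[p] := 2*val - 8: 2*mem[1] = val + 7 or u < 12 or (t + u > 0 and 3*t > 7)
Before t := g: 2*mem[1] = val + 7 or u < 12 or (g + u > 0 and 3*g > 7)
Before p := g - 8: 2*mem[1] = val + 7 or u < 12 or (g + u > 0 and 3*g > 7)
Answer: WP = 2*mem[1] = val + 7 or u < 12 or (g + u > 0 and 3*g > 7)


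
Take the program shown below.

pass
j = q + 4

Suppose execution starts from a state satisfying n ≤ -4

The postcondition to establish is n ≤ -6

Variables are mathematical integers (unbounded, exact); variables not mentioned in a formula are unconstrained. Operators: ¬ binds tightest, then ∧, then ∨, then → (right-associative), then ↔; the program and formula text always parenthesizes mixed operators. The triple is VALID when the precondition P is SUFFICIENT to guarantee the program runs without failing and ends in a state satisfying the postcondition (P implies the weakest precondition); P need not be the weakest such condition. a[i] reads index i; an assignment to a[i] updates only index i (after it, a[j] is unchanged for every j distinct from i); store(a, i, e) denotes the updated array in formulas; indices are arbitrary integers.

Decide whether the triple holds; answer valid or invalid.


Working backward. After the program, n ≤ -6 must hold.
Before j := q + 4: n ≤ -6
Before skip: n ≤ -6
The weakest precondition is n ≤ -6.
Check whether n ≤ -4 implies it.
Countermodel: at the initial state n = -5, the precondition holds but the weakest precondition fails.
Answer: invalid


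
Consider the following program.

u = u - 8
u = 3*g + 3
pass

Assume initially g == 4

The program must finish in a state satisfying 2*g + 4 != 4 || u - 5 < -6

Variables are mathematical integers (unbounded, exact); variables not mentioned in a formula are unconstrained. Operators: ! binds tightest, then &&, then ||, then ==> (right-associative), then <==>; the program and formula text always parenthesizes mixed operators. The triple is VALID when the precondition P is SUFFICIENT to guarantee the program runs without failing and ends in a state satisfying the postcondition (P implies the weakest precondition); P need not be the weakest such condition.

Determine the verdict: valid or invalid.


Working backward. After the program, the postcondition 2*g + 4 != 4 || u - 5 < -6 must hold; in canonical form it is 2*g != 0 || u < -1.
Before skip: 2*g != 0 || u < -1
Before u := 3*g + 3: 2*g != 0 || 3*g < -4
Before u := u - 8: 2*g != 0 || 3*g < -4
The weakest precondition is 2*g != 0 || 3*g < -4.
Check whether g == 4 implies it.
Every state satisfying the precondition satisfies the weakest precondition: the implication holds.
Answer: valid


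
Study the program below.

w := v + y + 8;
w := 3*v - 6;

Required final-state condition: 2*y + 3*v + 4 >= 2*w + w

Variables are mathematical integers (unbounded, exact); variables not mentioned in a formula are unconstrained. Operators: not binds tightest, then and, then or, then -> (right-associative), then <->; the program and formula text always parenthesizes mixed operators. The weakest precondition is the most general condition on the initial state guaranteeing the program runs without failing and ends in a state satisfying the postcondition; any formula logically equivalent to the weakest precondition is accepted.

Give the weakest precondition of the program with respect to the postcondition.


Working backward. After the program, the postcondition 2*y + 3*v + 4 >= 2*w + w must hold; in canonical form it is 3*v + 2*y >= 3*w - 4.
Before w := 3*v - 6: 2*y >= 6*v - 22
Before w := v + y + 8: 2*y >= 6*v - 22
Answer: WP = 2*y >= 6*v - 22


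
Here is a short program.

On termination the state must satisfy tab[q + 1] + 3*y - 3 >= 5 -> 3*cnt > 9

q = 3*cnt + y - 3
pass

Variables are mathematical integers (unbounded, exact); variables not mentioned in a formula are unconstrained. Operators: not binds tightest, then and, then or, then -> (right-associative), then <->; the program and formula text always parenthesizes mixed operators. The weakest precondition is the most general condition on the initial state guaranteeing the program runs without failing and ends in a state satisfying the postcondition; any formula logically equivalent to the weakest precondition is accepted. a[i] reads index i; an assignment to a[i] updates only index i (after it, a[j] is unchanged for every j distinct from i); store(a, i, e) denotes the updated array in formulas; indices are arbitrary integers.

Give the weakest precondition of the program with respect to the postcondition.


Working backward. After the program, the postcondition tab[q + 1] + 3*y - 3 >= 5 -> 3*cnt > 9 must hold; in canonical form it is tab[q + 1] + 3*y >= 8 -> 3*cnt > 9.
Before skip: tab[q + 1] + 3*y >= 8 -> 3*cnt > 9
Before q := 3*cnt + y - 3: tab[3*cnt + y - 2] + 3*y >= 8 -> 3*cnt > 9
Answer: WP = tab[3*cnt + y - 2] + 3*y >= 8 -> 3*cnt > 9


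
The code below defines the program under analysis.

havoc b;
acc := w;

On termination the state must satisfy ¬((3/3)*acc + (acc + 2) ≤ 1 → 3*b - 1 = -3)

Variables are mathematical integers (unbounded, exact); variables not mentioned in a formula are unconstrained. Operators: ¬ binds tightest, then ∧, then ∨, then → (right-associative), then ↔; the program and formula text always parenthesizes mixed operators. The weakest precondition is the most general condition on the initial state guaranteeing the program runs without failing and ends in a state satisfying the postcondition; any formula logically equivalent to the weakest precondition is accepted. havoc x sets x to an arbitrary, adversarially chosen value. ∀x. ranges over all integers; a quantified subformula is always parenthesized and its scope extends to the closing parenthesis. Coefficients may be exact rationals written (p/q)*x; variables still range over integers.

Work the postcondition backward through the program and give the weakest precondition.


Working backward. After the program, the postcondition ¬((3/3)*acc + (acc + 2) ≤ 1 → 3*b - 1 = -3) must hold; in canonical form it is ¬(2*acc ≤ -1 → 3*b = -2).
Before acc := w: ¬(2*w ≤ -1 → 3*b = -2)
Before havoc b: ∀b_1. (¬(2*w ≤ -1 → 3*b_1 = -2))
Answer: WP = ∀b_1. (¬(2*w ≤ -1 → 3*b_1 = -2))


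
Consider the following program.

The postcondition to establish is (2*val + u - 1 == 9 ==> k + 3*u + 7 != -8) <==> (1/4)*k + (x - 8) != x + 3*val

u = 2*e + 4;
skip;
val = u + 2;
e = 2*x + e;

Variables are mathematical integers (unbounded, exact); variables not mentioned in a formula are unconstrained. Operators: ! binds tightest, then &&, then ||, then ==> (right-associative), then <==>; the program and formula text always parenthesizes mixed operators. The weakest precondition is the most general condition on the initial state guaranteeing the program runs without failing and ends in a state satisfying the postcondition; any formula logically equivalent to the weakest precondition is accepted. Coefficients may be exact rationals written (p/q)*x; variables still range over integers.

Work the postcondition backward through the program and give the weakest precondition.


Working backward. After the program, the postcondition (2*val + u - 1 == 9 ==> k + 3*u + 7 != -8) <==> (1/4)*k + (x - 8) != x + 3*val must hold; in canonical form it is (u + 2*val == 10 ==> k + 3*u != -15) <==> (1/4)*k != 3*val + 8.
Before e := 2*x + e: (u + 2*val == 10 ==> k + 3*u != -15) <==> (1/4)*k != 3*val + 8
Before val := u + 2: (3*u == 6 ==> k + 3*u != -15) <==> (1/4)*k != 3*u + 14
Before skip: (3*u == 6 ==> k + 3*u != -15) <==> (1/4)*k != 3*u + 14
Before u := 2*e + 4: (6*e == -6 ==> 6*e + k != -27) <==> (1/4)*k != 6*e + 26
Answer: WP = (6*e == -6 ==> 6*e + k != -27) <==> (1/4)*k != 6*e + 26


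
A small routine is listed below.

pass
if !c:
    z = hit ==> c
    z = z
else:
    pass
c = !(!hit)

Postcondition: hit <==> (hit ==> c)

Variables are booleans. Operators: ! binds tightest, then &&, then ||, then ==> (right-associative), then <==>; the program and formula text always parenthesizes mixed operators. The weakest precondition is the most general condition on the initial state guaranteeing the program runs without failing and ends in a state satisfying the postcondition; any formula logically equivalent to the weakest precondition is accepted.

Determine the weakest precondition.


Working backward. After the program, hit <==> (hit ==> c) must hold.
Before c := !(!hit): hit
Then branch requires hit; else branch requires hit.
Before the if: ((!c) ==> hit) && (c ==> hit)
Before skip: ((!c) ==> hit) && (c ==> hit)
Answer: WP = ((!c) ==> hit) && (c ==> hit)


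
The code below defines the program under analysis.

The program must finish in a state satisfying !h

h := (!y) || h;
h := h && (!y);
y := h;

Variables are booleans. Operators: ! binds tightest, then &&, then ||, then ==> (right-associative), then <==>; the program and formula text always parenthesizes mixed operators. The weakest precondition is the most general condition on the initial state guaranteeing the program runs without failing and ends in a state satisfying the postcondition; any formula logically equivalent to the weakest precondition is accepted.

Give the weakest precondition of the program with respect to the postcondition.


Working backward. After the program, !h must hold.
Before y := h: !h
Before h := h && (!y): !(h && (!y))
Before h := (!y) || h: !(((!y) || h) && (!y))
Answer: WP = !(((!y) || h) && (!y))


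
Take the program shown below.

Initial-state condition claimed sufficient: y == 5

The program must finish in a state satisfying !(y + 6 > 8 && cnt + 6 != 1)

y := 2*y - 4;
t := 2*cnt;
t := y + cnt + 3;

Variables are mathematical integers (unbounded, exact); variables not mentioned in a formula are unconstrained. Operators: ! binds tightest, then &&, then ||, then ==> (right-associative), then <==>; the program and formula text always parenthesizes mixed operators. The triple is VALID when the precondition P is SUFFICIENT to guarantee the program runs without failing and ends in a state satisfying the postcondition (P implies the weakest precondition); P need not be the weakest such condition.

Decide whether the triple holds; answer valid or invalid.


Working backward. After the program, the postcondition !(y + 6 > 8 && cnt + 6 != 1) must hold; in canonical form it is !(y > 2 && cnt != -5).
Before t := y + cnt + 3: !(y > 2 && cnt != -5)
Before t := 2*cnt: !(y > 2 && cnt != -5)
Before y := 2*y - 4: !(2*y > 6 && cnt != -5)
The weakest precondition is !(2*y > 6 && cnt != -5).
Check whether y == 5 implies it.
Countermodel: at the initial state cnt = -4, y = 5, the precondition holds but the weakest precondition fails.
Answer: invalid
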